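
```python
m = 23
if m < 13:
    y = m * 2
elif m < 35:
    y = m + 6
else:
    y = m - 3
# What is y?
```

Trace (tracking y):
m = 23  # -> m = 23
if m < 13:  # condition is False
elif m < 35:  # condition is True
    y = m + 6  # -> y = 29

Answer: 29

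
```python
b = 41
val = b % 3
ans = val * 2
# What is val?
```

Answer: 2

Derivation:
Trace (tracking val):
b = 41  # -> b = 41
val = b % 3  # -> val = 2
ans = val * 2  # -> ans = 4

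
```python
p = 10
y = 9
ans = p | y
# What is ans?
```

Answer: 11

Derivation:
Trace (tracking ans):
p = 10  # -> p = 10
y = 9  # -> y = 9
ans = p | y  # -> ans = 11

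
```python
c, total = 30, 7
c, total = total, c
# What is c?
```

Trace (tracking c):
c, total = (30, 7)  # -> c = 30, total = 7
c, total = (total, c)  # -> c = 7, total = 30

Answer: 7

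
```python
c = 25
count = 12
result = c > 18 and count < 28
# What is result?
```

Trace (tracking result):
c = 25  # -> c = 25
count = 12  # -> count = 12
result = c > 18 and count < 28  # -> result = True

Answer: True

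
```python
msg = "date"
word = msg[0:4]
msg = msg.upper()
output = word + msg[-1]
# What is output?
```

Answer: 'dateE'

Derivation:
Trace (tracking output):
msg = 'date'  # -> msg = 'date'
word = msg[0:4]  # -> word = 'date'
msg = msg.upper()  # -> msg = 'DATE'
output = word + msg[-1]  # -> output = 'dateE'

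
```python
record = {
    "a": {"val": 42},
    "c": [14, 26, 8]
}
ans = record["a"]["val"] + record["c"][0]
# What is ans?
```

Trace (tracking ans):
record = {'a': {'val': 42}, 'c': [14, 26, 8]}  # -> record = {'a': {'val': 42}, 'c': [14, 26, 8]}
ans = record['a']['val'] + record['c'][0]  # -> ans = 56

Answer: 56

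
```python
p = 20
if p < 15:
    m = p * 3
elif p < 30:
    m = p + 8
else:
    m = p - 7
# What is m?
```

Trace (tracking m):
p = 20  # -> p = 20
if p < 15:  # condition is False
elif p < 30:  # condition is True
    m = p + 8  # -> m = 28

Answer: 28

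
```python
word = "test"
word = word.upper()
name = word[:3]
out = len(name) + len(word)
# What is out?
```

Answer: 7

Derivation:
Trace (tracking out):
word = 'test'  # -> word = 'test'
word = word.upper()  # -> word = 'TEST'
name = word[:3]  # -> name = 'TES'
out = len(name) + len(word)  # -> out = 7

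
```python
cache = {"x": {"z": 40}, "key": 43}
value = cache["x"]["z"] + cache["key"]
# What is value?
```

Answer: 83

Derivation:
Trace (tracking value):
cache = {'x': {'z': 40}, 'key': 43}  # -> cache = {'x': {'z': 40}, 'key': 43}
value = cache['x']['z'] + cache['key']  # -> value = 83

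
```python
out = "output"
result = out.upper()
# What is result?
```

Answer: 'OUTPUT'

Derivation:
Trace (tracking result):
out = 'output'  # -> out = 'output'
result = out.upper()  # -> result = 'OUTPUT'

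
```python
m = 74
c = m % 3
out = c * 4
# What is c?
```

Answer: 2

Derivation:
Trace (tracking c):
m = 74  # -> m = 74
c = m % 3  # -> c = 2
out = c * 4  # -> out = 8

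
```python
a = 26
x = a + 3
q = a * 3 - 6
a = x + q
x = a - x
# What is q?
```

Trace (tracking q):
a = 26  # -> a = 26
x = a + 3  # -> x = 29
q = a * 3 - 6  # -> q = 72
a = x + q  # -> a = 101
x = a - x  # -> x = 72

Answer: 72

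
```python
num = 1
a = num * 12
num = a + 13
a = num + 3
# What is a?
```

Trace (tracking a):
num = 1  # -> num = 1
a = num * 12  # -> a = 12
num = a + 13  # -> num = 25
a = num + 3  # -> a = 28

Answer: 28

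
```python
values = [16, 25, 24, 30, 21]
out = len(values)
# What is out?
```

Trace (tracking out):
values = [16, 25, 24, 30, 21]  # -> values = [16, 25, 24, 30, 21]
out = len(values)  # -> out = 5

Answer: 5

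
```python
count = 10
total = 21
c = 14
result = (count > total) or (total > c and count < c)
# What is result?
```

Trace (tracking result):
count = 10  # -> count = 10
total = 21  # -> total = 21
c = 14  # -> c = 14
result = count > total or (total > c and count < c)  # -> result = True

Answer: True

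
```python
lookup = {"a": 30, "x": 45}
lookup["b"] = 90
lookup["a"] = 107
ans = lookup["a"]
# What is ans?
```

Answer: 107

Derivation:
Trace (tracking ans):
lookup = {'a': 30, 'x': 45}  # -> lookup = {'a': 30, 'x': 45}
lookup['b'] = 90  # -> lookup = {'a': 30, 'x': 45, 'b': 90}
lookup['a'] = 107  # -> lookup = {'a': 107, 'x': 45, 'b': 90}
ans = lookup['a']  # -> ans = 107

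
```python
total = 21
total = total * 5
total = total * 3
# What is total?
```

Answer: 315

Derivation:
Trace (tracking total):
total = 21  # -> total = 21
total = total * 5  # -> total = 105
total = total * 3  # -> total = 315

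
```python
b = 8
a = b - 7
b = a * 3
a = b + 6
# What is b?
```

Trace (tracking b):
b = 8  # -> b = 8
a = b - 7  # -> a = 1
b = a * 3  # -> b = 3
a = b + 6  # -> a = 9

Answer: 3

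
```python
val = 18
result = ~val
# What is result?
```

Answer: -19

Derivation:
Trace (tracking result):
val = 18  # -> val = 18
result = ~val  # -> result = -19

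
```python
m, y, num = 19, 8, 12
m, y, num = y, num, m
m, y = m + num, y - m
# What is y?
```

Answer: 4

Derivation:
Trace (tracking y):
m, y, num = (19, 8, 12)  # -> m = 19, y = 8, num = 12
m, y, num = (y, num, m)  # -> m = 8, y = 12, num = 19
m, y = (m + num, y - m)  # -> m = 27, y = 4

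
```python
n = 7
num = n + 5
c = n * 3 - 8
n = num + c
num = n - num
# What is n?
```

Answer: 25

Derivation:
Trace (tracking n):
n = 7  # -> n = 7
num = n + 5  # -> num = 12
c = n * 3 - 8  # -> c = 13
n = num + c  # -> n = 25
num = n - num  # -> num = 13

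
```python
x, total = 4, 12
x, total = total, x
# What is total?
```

Trace (tracking total):
x, total = (4, 12)  # -> x = 4, total = 12
x, total = (total, x)  # -> x = 12, total = 4

Answer: 4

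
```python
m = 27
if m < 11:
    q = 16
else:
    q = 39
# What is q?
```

Trace (tracking q):
m = 27  # -> m = 27
if m < 11:  # condition is False
else:
    q = 39  # -> q = 39

Answer: 39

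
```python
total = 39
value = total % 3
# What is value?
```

Trace (tracking value):
total = 39  # -> total = 39
value = total % 3  # -> value = 0

Answer: 0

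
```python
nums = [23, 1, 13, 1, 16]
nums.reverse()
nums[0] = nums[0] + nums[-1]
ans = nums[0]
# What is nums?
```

Trace (tracking nums):
nums = [23, 1, 13, 1, 16]  # -> nums = [23, 1, 13, 1, 16]
nums.reverse()  # -> nums = [16, 1, 13, 1, 23]
nums[0] = nums[0] + nums[-1]  # -> nums = [39, 1, 13, 1, 23]
ans = nums[0]  # -> ans = 39

Answer: [39, 1, 13, 1, 23]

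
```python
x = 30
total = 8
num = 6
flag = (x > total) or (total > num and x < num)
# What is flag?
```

Trace (tracking flag):
x = 30  # -> x = 30
total = 8  # -> total = 8
num = 6  # -> num = 6
flag = x > total or (total > num and x < num)  # -> flag = True

Answer: True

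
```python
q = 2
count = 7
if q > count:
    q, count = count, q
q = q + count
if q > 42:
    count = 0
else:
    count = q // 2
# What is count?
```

Trace (tracking count):
q = 2  # -> q = 2
count = 7  # -> count = 7
if q > count:  # condition is False
q = q + count  # -> q = 9
if q > 42:  # condition is False
else:
    count = q // 2  # -> count = 4

Answer: 4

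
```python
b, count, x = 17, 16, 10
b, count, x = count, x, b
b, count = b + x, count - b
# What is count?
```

Trace (tracking count):
b, count, x = (17, 16, 10)  # -> b = 17, count = 16, x = 10
b, count, x = (count, x, b)  # -> b = 16, count = 10, x = 17
b, count = (b + x, count - b)  # -> b = 33, count = -6

Answer: -6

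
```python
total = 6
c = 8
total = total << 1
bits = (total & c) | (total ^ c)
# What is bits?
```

Trace (tracking bits):
total = 6  # -> total = 6
c = 8  # -> c = 8
total = total << 1  # -> total = 12
bits = total & c | total ^ c  # -> bits = 12

Answer: 12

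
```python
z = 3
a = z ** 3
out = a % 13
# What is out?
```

Answer: 1

Derivation:
Trace (tracking out):
z = 3  # -> z = 3
a = z ** 3  # -> a = 27
out = a % 13  # -> out = 1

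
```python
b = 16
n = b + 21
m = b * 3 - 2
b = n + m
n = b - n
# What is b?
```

Trace (tracking b):
b = 16  # -> b = 16
n = b + 21  # -> n = 37
m = b * 3 - 2  # -> m = 46
b = n + m  # -> b = 83
n = b - n  # -> n = 46

Answer: 83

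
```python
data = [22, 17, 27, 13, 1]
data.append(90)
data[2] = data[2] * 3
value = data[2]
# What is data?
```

Answer: [22, 17, 81, 13, 1, 90]

Derivation:
Trace (tracking data):
data = [22, 17, 27, 13, 1]  # -> data = [22, 17, 27, 13, 1]
data.append(90)  # -> data = [22, 17, 27, 13, 1, 90]
data[2] = data[2] * 3  # -> data = [22, 17, 81, 13, 1, 90]
value = data[2]  # -> value = 81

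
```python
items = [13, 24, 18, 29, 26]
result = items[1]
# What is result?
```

Answer: 24

Derivation:
Trace (tracking result):
items = [13, 24, 18, 29, 26]  # -> items = [13, 24, 18, 29, 26]
result = items[1]  # -> result = 24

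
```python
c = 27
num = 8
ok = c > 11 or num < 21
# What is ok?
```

Answer: True

Derivation:
Trace (tracking ok):
c = 27  # -> c = 27
num = 8  # -> num = 8
ok = c > 11 or num < 21  # -> ok = True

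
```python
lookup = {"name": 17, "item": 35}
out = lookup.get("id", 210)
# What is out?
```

Answer: 210

Derivation:
Trace (tracking out):
lookup = {'name': 17, 'item': 35}  # -> lookup = {'name': 17, 'item': 35}
out = lookup.get('id', 210)  # -> out = 210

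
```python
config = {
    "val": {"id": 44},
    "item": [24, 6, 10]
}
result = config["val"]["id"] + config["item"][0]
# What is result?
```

Trace (tracking result):
config = {'val': {'id': 44}, 'item': [24, 6, 10]}  # -> config = {'val': {'id': 44}, 'item': [24, 6, 10]}
result = config['val']['id'] + config['item'][0]  # -> result = 68

Answer: 68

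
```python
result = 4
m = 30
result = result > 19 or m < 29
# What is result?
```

Trace (tracking result):
result = 4  # -> result = 4
m = 30  # -> m = 30
result = result > 19 or m < 29  # -> result = False

Answer: False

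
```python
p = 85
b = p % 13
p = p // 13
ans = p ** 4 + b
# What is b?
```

Trace (tracking b):
p = 85  # -> p = 85
b = p % 13  # -> b = 7
p = p // 13  # -> p = 6
ans = p ** 4 + b  # -> ans = 1303

Answer: 7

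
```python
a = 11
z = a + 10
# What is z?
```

Trace (tracking z):
a = 11  # -> a = 11
z = a + 10  # -> z = 21

Answer: 21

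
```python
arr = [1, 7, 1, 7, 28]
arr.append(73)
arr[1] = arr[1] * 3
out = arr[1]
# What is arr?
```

Trace (tracking arr):
arr = [1, 7, 1, 7, 28]  # -> arr = [1, 7, 1, 7, 28]
arr.append(73)  # -> arr = [1, 7, 1, 7, 28, 73]
arr[1] = arr[1] * 3  # -> arr = [1, 21, 1, 7, 28, 73]
out = arr[1]  # -> out = 21

Answer: [1, 21, 1, 7, 28, 73]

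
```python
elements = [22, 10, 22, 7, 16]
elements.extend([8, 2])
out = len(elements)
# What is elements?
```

Answer: [22, 10, 22, 7, 16, 8, 2]

Derivation:
Trace (tracking elements):
elements = [22, 10, 22, 7, 16]  # -> elements = [22, 10, 22, 7, 16]
elements.extend([8, 2])  # -> elements = [22, 10, 22, 7, 16, 8, 2]
out = len(elements)  # -> out = 7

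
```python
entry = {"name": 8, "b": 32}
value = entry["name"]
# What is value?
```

Answer: 8

Derivation:
Trace (tracking value):
entry = {'name': 8, 'b': 32}  # -> entry = {'name': 8, 'b': 32}
value = entry['name']  # -> value = 8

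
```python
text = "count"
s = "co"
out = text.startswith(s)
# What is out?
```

Answer: True

Derivation:
Trace (tracking out):
text = 'count'  # -> text = 'count'
s = 'co'  # -> s = 'co'
out = text.startswith(s)  # -> out = True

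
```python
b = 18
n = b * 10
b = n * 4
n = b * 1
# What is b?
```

Trace (tracking b):
b = 18  # -> b = 18
n = b * 10  # -> n = 180
b = n * 4  # -> b = 720
n = b * 1  # -> n = 720

Answer: 720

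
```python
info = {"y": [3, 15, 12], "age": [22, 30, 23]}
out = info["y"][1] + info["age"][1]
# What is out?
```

Trace (tracking out):
info = {'y': [3, 15, 12], 'age': [22, 30, 23]}  # -> info = {'y': [3, 15, 12], 'age': [22, 30, 23]}
out = info['y'][1] + info['age'][1]  # -> out = 45

Answer: 45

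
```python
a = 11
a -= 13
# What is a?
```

Trace (tracking a):
a = 11  # -> a = 11
a -= 13  # -> a = -2

Answer: -2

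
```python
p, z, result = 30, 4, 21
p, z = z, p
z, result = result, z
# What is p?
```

Answer: 4

Derivation:
Trace (tracking p):
p, z, result = (30, 4, 21)  # -> p = 30, z = 4, result = 21
p, z = (z, p)  # -> p = 4, z = 30
z, result = (result, z)  # -> z = 21, result = 30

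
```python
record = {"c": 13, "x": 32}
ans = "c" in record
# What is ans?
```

Trace (tracking ans):
record = {'c': 13, 'x': 32}  # -> record = {'c': 13, 'x': 32}
ans = 'c' in record  # -> ans = True

Answer: True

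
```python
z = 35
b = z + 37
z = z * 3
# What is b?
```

Trace (tracking b):
z = 35  # -> z = 35
b = z + 37  # -> b = 72
z = z * 3  # -> z = 105

Answer: 72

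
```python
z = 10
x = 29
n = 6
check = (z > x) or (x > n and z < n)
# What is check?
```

Trace (tracking check):
z = 10  # -> z = 10
x = 29  # -> x = 29
n = 6  # -> n = 6
check = z > x or (x > n and z < n)  # -> check = False

Answer: False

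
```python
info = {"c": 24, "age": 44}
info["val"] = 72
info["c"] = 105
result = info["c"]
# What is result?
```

Answer: 105

Derivation:
Trace (tracking result):
info = {'c': 24, 'age': 44}  # -> info = {'c': 24, 'age': 44}
info['val'] = 72  # -> info = {'c': 24, 'age': 44, 'val': 72}
info['c'] = 105  # -> info = {'c': 105, 'age': 44, 'val': 72}
result = info['c']  # -> result = 105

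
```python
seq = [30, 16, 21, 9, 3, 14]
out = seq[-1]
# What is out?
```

Trace (tracking out):
seq = [30, 16, 21, 9, 3, 14]  # -> seq = [30, 16, 21, 9, 3, 14]
out = seq[-1]  # -> out = 14

Answer: 14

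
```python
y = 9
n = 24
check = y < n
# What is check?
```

Answer: True

Derivation:
Trace (tracking check):
y = 9  # -> y = 9
n = 24  # -> n = 24
check = y < n  # -> check = True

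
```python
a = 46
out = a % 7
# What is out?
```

Answer: 4

Derivation:
Trace (tracking out):
a = 46  # -> a = 46
out = a % 7  # -> out = 4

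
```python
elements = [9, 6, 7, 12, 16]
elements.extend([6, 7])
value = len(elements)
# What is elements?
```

Trace (tracking elements):
elements = [9, 6, 7, 12, 16]  # -> elements = [9, 6, 7, 12, 16]
elements.extend([6, 7])  # -> elements = [9, 6, 7, 12, 16, 6, 7]
value = len(elements)  # -> value = 7

Answer: [9, 6, 7, 12, 16, 6, 7]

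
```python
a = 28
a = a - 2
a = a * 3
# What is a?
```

Answer: 78

Derivation:
Trace (tracking a):
a = 28  # -> a = 28
a = a - 2  # -> a = 26
a = a * 3  # -> a = 78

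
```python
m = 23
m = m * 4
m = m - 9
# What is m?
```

Answer: 83

Derivation:
Trace (tracking m):
m = 23  # -> m = 23
m = m * 4  # -> m = 92
m = m - 9  # -> m = 83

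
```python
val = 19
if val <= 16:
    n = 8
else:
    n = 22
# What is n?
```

Trace (tracking n):
val = 19  # -> val = 19
if val <= 16:  # condition is False
else:
    n = 22  # -> n = 22

Answer: 22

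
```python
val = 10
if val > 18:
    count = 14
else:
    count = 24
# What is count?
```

Answer: 24

Derivation:
Trace (tracking count):
val = 10  # -> val = 10
if val > 18:  # condition is False
else:
    count = 24  # -> count = 24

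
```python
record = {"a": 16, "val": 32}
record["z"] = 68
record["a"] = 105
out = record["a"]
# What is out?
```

Answer: 105

Derivation:
Trace (tracking out):
record = {'a': 16, 'val': 32}  # -> record = {'a': 16, 'val': 32}
record['z'] = 68  # -> record = {'a': 16, 'val': 32, 'z': 68}
record['a'] = 105  # -> record = {'a': 105, 'val': 32, 'z': 68}
out = record['a']  # -> out = 105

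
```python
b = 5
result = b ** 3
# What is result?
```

Trace (tracking result):
b = 5  # -> b = 5
result = b ** 3  # -> result = 125

Answer: 125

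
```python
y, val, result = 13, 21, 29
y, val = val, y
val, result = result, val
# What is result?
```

Answer: 13

Derivation:
Trace (tracking result):
y, val, result = (13, 21, 29)  # -> y = 13, val = 21, result = 29
y, val = (val, y)  # -> y = 21, val = 13
val, result = (result, val)  # -> val = 29, result = 13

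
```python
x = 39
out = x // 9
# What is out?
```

Answer: 4

Derivation:
Trace (tracking out):
x = 39  # -> x = 39
out = x // 9  # -> out = 4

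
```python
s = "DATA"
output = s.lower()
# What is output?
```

Answer: 'data'

Derivation:
Trace (tracking output):
s = 'DATA'  # -> s = 'DATA'
output = s.lower()  # -> output = 'data'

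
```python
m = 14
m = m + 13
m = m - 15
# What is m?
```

Trace (tracking m):
m = 14  # -> m = 14
m = m + 13  # -> m = 27
m = m - 15  # -> m = 12

Answer: 12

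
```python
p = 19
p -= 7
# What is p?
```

Answer: 12

Derivation:
Trace (tracking p):
p = 19  # -> p = 19
p -= 7  # -> p = 12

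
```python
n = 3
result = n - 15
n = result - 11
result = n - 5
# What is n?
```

Answer: -23

Derivation:
Trace (tracking n):
n = 3  # -> n = 3
result = n - 15  # -> result = -12
n = result - 11  # -> n = -23
result = n - 5  # -> result = -28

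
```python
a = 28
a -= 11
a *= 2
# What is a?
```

Trace (tracking a):
a = 28  # -> a = 28
a -= 11  # -> a = 17
a *= 2  # -> a = 34

Answer: 34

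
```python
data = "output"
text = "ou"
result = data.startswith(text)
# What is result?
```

Answer: True

Derivation:
Trace (tracking result):
data = 'output'  # -> data = 'output'
text = 'ou'  # -> text = 'ou'
result = data.startswith(text)  # -> result = True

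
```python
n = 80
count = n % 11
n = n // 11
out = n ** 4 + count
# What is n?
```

Answer: 7

Derivation:
Trace (tracking n):
n = 80  # -> n = 80
count = n % 11  # -> count = 3
n = n // 11  # -> n = 7
out = n ** 4 + count  # -> out = 2404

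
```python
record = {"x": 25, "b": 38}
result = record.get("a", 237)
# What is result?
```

Trace (tracking result):
record = {'x': 25, 'b': 38}  # -> record = {'x': 25, 'b': 38}
result = record.get('a', 237)  # -> result = 237

Answer: 237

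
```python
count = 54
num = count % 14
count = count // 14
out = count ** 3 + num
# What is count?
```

Answer: 3

Derivation:
Trace (tracking count):
count = 54  # -> count = 54
num = count % 14  # -> num = 12
count = count // 14  # -> count = 3
out = count ** 3 + num  # -> out = 39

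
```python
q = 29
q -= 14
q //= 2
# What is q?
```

Answer: 7

Derivation:
Trace (tracking q):
q = 29  # -> q = 29
q -= 14  # -> q = 15
q //= 2  # -> q = 7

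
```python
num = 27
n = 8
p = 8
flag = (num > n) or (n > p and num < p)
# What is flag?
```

Answer: True

Derivation:
Trace (tracking flag):
num = 27  # -> num = 27
n = 8  # -> n = 8
p = 8  # -> p = 8
flag = num > n or (n > p and num < p)  # -> flag = True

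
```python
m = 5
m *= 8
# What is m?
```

Trace (tracking m):
m = 5  # -> m = 5
m *= 8  # -> m = 40

Answer: 40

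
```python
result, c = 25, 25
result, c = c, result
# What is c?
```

Answer: 25

Derivation:
Trace (tracking c):
result, c = (25, 25)  # -> result = 25, c = 25
result, c = (c, result)  # -> result = 25, c = 25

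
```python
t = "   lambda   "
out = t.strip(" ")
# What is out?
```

Trace (tracking out):
t = '   lambda   '  # -> t = '   lambda   '
out = t.strip(' ')  # -> out = 'lambda'

Answer: 'lambda'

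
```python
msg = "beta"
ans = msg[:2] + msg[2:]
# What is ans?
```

Trace (tracking ans):
msg = 'beta'  # -> msg = 'beta'
ans = msg[:2] + msg[2:]  # -> ans = 'beta'

Answer: 'beta'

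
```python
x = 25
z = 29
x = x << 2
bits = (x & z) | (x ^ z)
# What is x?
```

Answer: 100

Derivation:
Trace (tracking x):
x = 25  # -> x = 25
z = 29  # -> z = 29
x = x << 2  # -> x = 100
bits = x & z | x ^ z  # -> bits = 125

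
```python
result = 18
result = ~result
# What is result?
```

Trace (tracking result):
result = 18  # -> result = 18
result = ~result  # -> result = -19

Answer: -19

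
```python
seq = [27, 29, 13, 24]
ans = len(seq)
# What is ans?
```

Trace (tracking ans):
seq = [27, 29, 13, 24]  # -> seq = [27, 29, 13, 24]
ans = len(seq)  # -> ans = 4

Answer: 4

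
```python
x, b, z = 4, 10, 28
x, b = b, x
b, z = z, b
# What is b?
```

Trace (tracking b):
x, b, z = (4, 10, 28)  # -> x = 4, b = 10, z = 28
x, b = (b, x)  # -> x = 10, b = 4
b, z = (z, b)  # -> b = 28, z = 4

Answer: 28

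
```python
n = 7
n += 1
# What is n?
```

Answer: 8

Derivation:
Trace (tracking n):
n = 7  # -> n = 7
n += 1  # -> n = 8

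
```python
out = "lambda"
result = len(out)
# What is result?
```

Trace (tracking result):
out = 'lambda'  # -> out = 'lambda'
result = len(out)  # -> result = 6

Answer: 6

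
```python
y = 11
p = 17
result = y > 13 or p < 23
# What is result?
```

Trace (tracking result):
y = 11  # -> y = 11
p = 17  # -> p = 17
result = y > 13 or p < 23  # -> result = True

Answer: True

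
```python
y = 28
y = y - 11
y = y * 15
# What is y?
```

Trace (tracking y):
y = 28  # -> y = 28
y = y - 11  # -> y = 17
y = y * 15  # -> y = 255

Answer: 255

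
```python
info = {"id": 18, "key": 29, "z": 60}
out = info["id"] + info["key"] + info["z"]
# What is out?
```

Trace (tracking out):
info = {'id': 18, 'key': 29, 'z': 60}  # -> info = {'id': 18, 'key': 29, 'z': 60}
out = info['id'] + info['key'] + info['z']  # -> out = 107

Answer: 107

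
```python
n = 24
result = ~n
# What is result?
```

Trace (tracking result):
n = 24  # -> n = 24
result = ~n  # -> result = -25

Answer: -25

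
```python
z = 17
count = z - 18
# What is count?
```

Answer: -1

Derivation:
Trace (tracking count):
z = 17  # -> z = 17
count = z - 18  # -> count = -1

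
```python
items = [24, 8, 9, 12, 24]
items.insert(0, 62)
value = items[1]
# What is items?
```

Answer: [62, 24, 8, 9, 12, 24]

Derivation:
Trace (tracking items):
items = [24, 8, 9, 12, 24]  # -> items = [24, 8, 9, 12, 24]
items.insert(0, 62)  # -> items = [62, 24, 8, 9, 12, 24]
value = items[1]  # -> value = 24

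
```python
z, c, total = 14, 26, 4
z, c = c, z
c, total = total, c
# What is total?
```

Answer: 14

Derivation:
Trace (tracking total):
z, c, total = (14, 26, 4)  # -> z = 14, c = 26, total = 4
z, c = (c, z)  # -> z = 26, c = 14
c, total = (total, c)  # -> c = 4, total = 14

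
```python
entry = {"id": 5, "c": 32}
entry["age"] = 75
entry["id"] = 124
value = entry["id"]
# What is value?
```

Trace (tracking value):
entry = {'id': 5, 'c': 32}  # -> entry = {'id': 5, 'c': 32}
entry['age'] = 75  # -> entry = {'id': 5, 'c': 32, 'age': 75}
entry['id'] = 124  # -> entry = {'id': 124, 'c': 32, 'age': 75}
value = entry['id']  # -> value = 124

Answer: 124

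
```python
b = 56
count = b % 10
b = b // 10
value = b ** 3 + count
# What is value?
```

Answer: 131

Derivation:
Trace (tracking value):
b = 56  # -> b = 56
count = b % 10  # -> count = 6
b = b // 10  # -> b = 5
value = b ** 3 + count  # -> value = 131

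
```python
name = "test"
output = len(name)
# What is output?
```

Trace (tracking output):
name = 'test'  # -> name = 'test'
output = len(name)  # -> output = 4

Answer: 4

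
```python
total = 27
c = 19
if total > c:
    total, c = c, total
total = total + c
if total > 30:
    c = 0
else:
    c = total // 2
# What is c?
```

Answer: 0

Derivation:
Trace (tracking c):
total = 27  # -> total = 27
c = 19  # -> c = 19
if total > c:  # condition is True
    total, c = (c, total)  # -> total = 19, c = 27
total = total + c  # -> total = 46
if total > 30:  # condition is True
    c = 0  # -> c = 0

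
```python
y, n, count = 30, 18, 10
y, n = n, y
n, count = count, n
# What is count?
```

Trace (tracking count):
y, n, count = (30, 18, 10)  # -> y = 30, n = 18, count = 10
y, n = (n, y)  # -> y = 18, n = 30
n, count = (count, n)  # -> n = 10, count = 30

Answer: 30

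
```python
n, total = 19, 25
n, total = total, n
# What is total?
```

Answer: 19

Derivation:
Trace (tracking total):
n, total = (19, 25)  # -> n = 19, total = 25
n, total = (total, n)  # -> n = 25, total = 19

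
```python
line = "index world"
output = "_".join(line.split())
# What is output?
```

Answer: 'index_world'

Derivation:
Trace (tracking output):
line = 'index world'  # -> line = 'index world'
output = '_'.join(line.split())  # -> output = 'index_world'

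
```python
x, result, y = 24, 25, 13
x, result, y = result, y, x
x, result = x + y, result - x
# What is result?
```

Trace (tracking result):
x, result, y = (24, 25, 13)  # -> x = 24, result = 25, y = 13
x, result, y = (result, y, x)  # -> x = 25, result = 13, y = 24
x, result = (x + y, result - x)  # -> x = 49, result = -12

Answer: -12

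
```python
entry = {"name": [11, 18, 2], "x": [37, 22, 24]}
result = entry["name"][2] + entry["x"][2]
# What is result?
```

Answer: 26

Derivation:
Trace (tracking result):
entry = {'name': [11, 18, 2], 'x': [37, 22, 24]}  # -> entry = {'name': [11, 18, 2], 'x': [37, 22, 24]}
result = entry['name'][2] + entry['x'][2]  # -> result = 26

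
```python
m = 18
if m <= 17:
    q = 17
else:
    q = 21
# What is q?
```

Trace (tracking q):
m = 18  # -> m = 18
if m <= 17:  # condition is False
else:
    q = 21  # -> q = 21

Answer: 21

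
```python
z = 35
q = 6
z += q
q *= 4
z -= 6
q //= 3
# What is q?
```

Trace (tracking q):
z = 35  # -> z = 35
q = 6  # -> q = 6
z += q  # -> z = 41
q *= 4  # -> q = 24
z -= 6  # -> z = 35
q //= 3  # -> q = 8

Answer: 8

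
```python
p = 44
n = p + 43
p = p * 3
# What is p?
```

Trace (tracking p):
p = 44  # -> p = 44
n = p + 43  # -> n = 87
p = p * 3  # -> p = 132

Answer: 132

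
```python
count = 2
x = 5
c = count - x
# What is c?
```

Trace (tracking c):
count = 2  # -> count = 2
x = 5  # -> x = 5
c = count - x  # -> c = -3

Answer: -3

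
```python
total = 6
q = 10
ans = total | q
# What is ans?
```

Trace (tracking ans):
total = 6  # -> total = 6
q = 10  # -> q = 10
ans = total | q  # -> ans = 14

Answer: 14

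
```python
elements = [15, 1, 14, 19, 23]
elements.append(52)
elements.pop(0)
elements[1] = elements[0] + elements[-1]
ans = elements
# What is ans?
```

Answer: [1, 53, 19, 23, 52]

Derivation:
Trace (tracking ans):
elements = [15, 1, 14, 19, 23]  # -> elements = [15, 1, 14, 19, 23]
elements.append(52)  # -> elements = [15, 1, 14, 19, 23, 52]
elements.pop(0)  # -> elements = [1, 14, 19, 23, 52]
elements[1] = elements[0] + elements[-1]  # -> elements = [1, 53, 19, 23, 52]
ans = elements  # -> ans = [1, 53, 19, 23, 52]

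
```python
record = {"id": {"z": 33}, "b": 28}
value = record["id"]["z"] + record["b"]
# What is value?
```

Answer: 61

Derivation:
Trace (tracking value):
record = {'id': {'z': 33}, 'b': 28}  # -> record = {'id': {'z': 33}, 'b': 28}
value = record['id']['z'] + record['b']  # -> value = 61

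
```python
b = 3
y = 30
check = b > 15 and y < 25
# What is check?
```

Answer: False

Derivation:
Trace (tracking check):
b = 3  # -> b = 3
y = 30  # -> y = 30
check = b > 15 and y < 25  # -> check = False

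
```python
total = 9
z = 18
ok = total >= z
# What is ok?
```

Answer: False

Derivation:
Trace (tracking ok):
total = 9  # -> total = 9
z = 18  # -> z = 18
ok = total >= z  # -> ok = False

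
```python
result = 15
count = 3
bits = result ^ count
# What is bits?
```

Answer: 12

Derivation:
Trace (tracking bits):
result = 15  # -> result = 15
count = 3  # -> count = 3
bits = result ^ count  # -> bits = 12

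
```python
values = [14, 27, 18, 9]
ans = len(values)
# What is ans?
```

Answer: 4

Derivation:
Trace (tracking ans):
values = [14, 27, 18, 9]  # -> values = [14, 27, 18, 9]
ans = len(values)  # -> ans = 4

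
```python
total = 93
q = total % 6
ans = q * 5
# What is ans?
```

Answer: 15

Derivation:
Trace (tracking ans):
total = 93  # -> total = 93
q = total % 6  # -> q = 3
ans = q * 5  # -> ans = 15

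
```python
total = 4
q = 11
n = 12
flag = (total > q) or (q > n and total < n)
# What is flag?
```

Answer: False

Derivation:
Trace (tracking flag):
total = 4  # -> total = 4
q = 11  # -> q = 11
n = 12  # -> n = 12
flag = total > q or (q > n and total < n)  # -> flag = False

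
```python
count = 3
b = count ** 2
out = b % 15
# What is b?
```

Answer: 9

Derivation:
Trace (tracking b):
count = 3  # -> count = 3
b = count ** 2  # -> b = 9
out = b % 15  # -> out = 9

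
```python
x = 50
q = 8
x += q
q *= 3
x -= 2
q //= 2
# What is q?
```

Answer: 12

Derivation:
Trace (tracking q):
x = 50  # -> x = 50
q = 8  # -> q = 8
x += q  # -> x = 58
q *= 3  # -> q = 24
x -= 2  # -> x = 56
q //= 2  # -> q = 12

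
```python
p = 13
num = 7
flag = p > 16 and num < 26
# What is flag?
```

Trace (tracking flag):
p = 13  # -> p = 13
num = 7  # -> num = 7
flag = p > 16 and num < 26  # -> flag = False

Answer: False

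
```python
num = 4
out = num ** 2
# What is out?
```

Trace (tracking out):
num = 4  # -> num = 4
out = num ** 2  # -> out = 16

Answer: 16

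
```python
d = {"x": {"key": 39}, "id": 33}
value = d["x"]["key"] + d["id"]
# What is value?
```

Trace (tracking value):
d = {'x': {'key': 39}, 'id': 33}  # -> d = {'x': {'key': 39}, 'id': 33}
value = d['x']['key'] + d['id']  # -> value = 72

Answer: 72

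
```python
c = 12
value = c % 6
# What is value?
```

Answer: 0

Derivation:
Trace (tracking value):
c = 12  # -> c = 12
value = c % 6  # -> value = 0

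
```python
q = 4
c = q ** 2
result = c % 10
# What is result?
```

Trace (tracking result):
q = 4  # -> q = 4
c = q ** 2  # -> c = 16
result = c % 10  # -> result = 6

Answer: 6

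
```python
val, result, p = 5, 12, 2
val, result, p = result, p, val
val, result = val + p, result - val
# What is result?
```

Trace (tracking result):
val, result, p = (5, 12, 2)  # -> val = 5, result = 12, p = 2
val, result, p = (result, p, val)  # -> val = 12, result = 2, p = 5
val, result = (val + p, result - val)  # -> val = 17, result = -10

Answer: -10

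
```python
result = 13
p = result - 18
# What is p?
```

Trace (tracking p):
result = 13  # -> result = 13
p = result - 18  # -> p = -5

Answer: -5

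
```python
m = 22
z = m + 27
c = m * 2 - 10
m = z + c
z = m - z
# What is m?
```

Trace (tracking m):
m = 22  # -> m = 22
z = m + 27  # -> z = 49
c = m * 2 - 10  # -> c = 34
m = z + c  # -> m = 83
z = m - z  # -> z = 34

Answer: 83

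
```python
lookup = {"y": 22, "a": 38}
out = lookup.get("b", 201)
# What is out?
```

Answer: 201

Derivation:
Trace (tracking out):
lookup = {'y': 22, 'a': 38}  # -> lookup = {'y': 22, 'a': 38}
out = lookup.get('b', 201)  # -> out = 201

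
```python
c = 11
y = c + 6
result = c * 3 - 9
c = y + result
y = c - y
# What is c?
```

Answer: 41

Derivation:
Trace (tracking c):
c = 11  # -> c = 11
y = c + 6  # -> y = 17
result = c * 3 - 9  # -> result = 24
c = y + result  # -> c = 41
y = c - y  # -> y = 24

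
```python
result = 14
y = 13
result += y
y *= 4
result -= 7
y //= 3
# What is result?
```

Trace (tracking result):
result = 14  # -> result = 14
y = 13  # -> y = 13
result += y  # -> result = 27
y *= 4  # -> y = 52
result -= 7  # -> result = 20
y //= 3  # -> y = 17

Answer: 20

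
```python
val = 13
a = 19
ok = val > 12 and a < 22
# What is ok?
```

Trace (tracking ok):
val = 13  # -> val = 13
a = 19  # -> a = 19
ok = val > 12 and a < 22  # -> ok = True

Answer: True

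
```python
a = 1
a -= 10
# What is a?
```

Trace (tracking a):
a = 1  # -> a = 1
a -= 10  # -> a = -9

Answer: -9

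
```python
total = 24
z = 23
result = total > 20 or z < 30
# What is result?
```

Answer: True

Derivation:
Trace (tracking result):
total = 24  # -> total = 24
z = 23  # -> z = 23
result = total > 20 or z < 30  # -> result = True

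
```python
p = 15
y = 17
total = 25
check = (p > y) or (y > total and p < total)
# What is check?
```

Trace (tracking check):
p = 15  # -> p = 15
y = 17  # -> y = 17
total = 25  # -> total = 25
check = p > y or (y > total and p < total)  # -> check = False

Answer: False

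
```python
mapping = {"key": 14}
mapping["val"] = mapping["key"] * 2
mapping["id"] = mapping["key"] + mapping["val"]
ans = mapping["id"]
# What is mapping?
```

Answer: {'key': 14, 'val': 28, 'id': 42}

Derivation:
Trace (tracking mapping):
mapping = {'key': 14}  # -> mapping = {'key': 14}
mapping['val'] = mapping['key'] * 2  # -> mapping = {'key': 14, 'val': 28}
mapping['id'] = mapping['key'] + mapping['val']  # -> mapping = {'key': 14, 'val': 28, 'id': 42}
ans = mapping['id']  # -> ans = 42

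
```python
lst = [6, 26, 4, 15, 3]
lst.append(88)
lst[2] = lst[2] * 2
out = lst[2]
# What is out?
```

Answer: 8

Derivation:
Trace (tracking out):
lst = [6, 26, 4, 15, 3]  # -> lst = [6, 26, 4, 15, 3]
lst.append(88)  # -> lst = [6, 26, 4, 15, 3, 88]
lst[2] = lst[2] * 2  # -> lst = [6, 26, 8, 15, 3, 88]
out = lst[2]  # -> out = 8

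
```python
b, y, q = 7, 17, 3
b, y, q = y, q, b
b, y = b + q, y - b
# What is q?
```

Trace (tracking q):
b, y, q = (7, 17, 3)  # -> b = 7, y = 17, q = 3
b, y, q = (y, q, b)  # -> b = 17, y = 3, q = 7
b, y = (b + q, y - b)  # -> b = 24, y = -14

Answer: 7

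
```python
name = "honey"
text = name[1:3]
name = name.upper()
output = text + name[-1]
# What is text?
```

Trace (tracking text):
name = 'honey'  # -> name = 'honey'
text = name[1:3]  # -> text = 'on'
name = name.upper()  # -> name = 'HONEY'
output = text + name[-1]  # -> output = 'onY'

Answer: 'on'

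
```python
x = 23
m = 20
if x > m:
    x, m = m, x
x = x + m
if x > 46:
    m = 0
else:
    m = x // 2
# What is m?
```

Answer: 21

Derivation:
Trace (tracking m):
x = 23  # -> x = 23
m = 20  # -> m = 20
if x > m:  # condition is True
    x, m = (m, x)  # -> x = 20, m = 23
x = x + m  # -> x = 43
if x > 46:  # condition is False
else:
    m = x // 2  # -> m = 21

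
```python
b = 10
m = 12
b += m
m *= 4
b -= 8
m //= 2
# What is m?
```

Trace (tracking m):
b = 10  # -> b = 10
m = 12  # -> m = 12
b += m  # -> b = 22
m *= 4  # -> m = 48
b -= 8  # -> b = 14
m //= 2  # -> m = 24

Answer: 24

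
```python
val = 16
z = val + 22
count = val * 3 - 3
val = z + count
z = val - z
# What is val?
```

Trace (tracking val):
val = 16  # -> val = 16
z = val + 22  # -> z = 38
count = val * 3 - 3  # -> count = 45
val = z + count  # -> val = 83
z = val - z  # -> z = 45

Answer: 83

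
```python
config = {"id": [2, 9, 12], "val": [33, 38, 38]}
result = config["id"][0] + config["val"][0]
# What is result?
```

Answer: 35

Derivation:
Trace (tracking result):
config = {'id': [2, 9, 12], 'val': [33, 38, 38]}  # -> config = {'id': [2, 9, 12], 'val': [33, 38, 38]}
result = config['id'][0] + config['val'][0]  # -> result = 35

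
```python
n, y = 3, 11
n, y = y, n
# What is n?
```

Trace (tracking n):
n, y = (3, 11)  # -> n = 3, y = 11
n, y = (y, n)  # -> n = 11, y = 3

Answer: 11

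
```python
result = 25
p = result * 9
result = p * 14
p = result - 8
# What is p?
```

Answer: 3142

Derivation:
Trace (tracking p):
result = 25  # -> result = 25
p = result * 9  # -> p = 225
result = p * 14  # -> result = 3150
p = result - 8  # -> p = 3142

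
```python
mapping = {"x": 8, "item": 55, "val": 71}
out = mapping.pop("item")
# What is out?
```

Trace (tracking out):
mapping = {'x': 8, 'item': 55, 'val': 71}  # -> mapping = {'x': 8, 'item': 55, 'val': 71}
out = mapping.pop('item')  # -> out = 55

Answer: 55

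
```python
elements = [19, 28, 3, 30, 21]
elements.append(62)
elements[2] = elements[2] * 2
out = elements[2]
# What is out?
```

Trace (tracking out):
elements = [19, 28, 3, 30, 21]  # -> elements = [19, 28, 3, 30, 21]
elements.append(62)  # -> elements = [19, 28, 3, 30, 21, 62]
elements[2] = elements[2] * 2  # -> elements = [19, 28, 6, 30, 21, 62]
out = elements[2]  # -> out = 6

Answer: 6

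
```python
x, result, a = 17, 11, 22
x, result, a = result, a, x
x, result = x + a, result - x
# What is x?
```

Trace (tracking x):
x, result, a = (17, 11, 22)  # -> x = 17, result = 11, a = 22
x, result, a = (result, a, x)  # -> x = 11, result = 22, a = 17
x, result = (x + a, result - x)  # -> x = 28, result = 11

Answer: 28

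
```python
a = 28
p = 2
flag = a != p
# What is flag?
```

Answer: True

Derivation:
Trace (tracking flag):
a = 28  # -> a = 28
p = 2  # -> p = 2
flag = a != p  # -> flag = True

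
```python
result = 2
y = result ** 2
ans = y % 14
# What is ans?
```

Answer: 4

Derivation:
Trace (tracking ans):
result = 2  # -> result = 2
y = result ** 2  # -> y = 4
ans = y % 14  # -> ans = 4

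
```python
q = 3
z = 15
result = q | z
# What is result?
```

Answer: 15

Derivation:
Trace (tracking result):
q = 3  # -> q = 3
z = 15  # -> z = 15
result = q | z  # -> result = 15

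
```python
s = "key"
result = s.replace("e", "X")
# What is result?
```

Answer: 'kXy'

Derivation:
Trace (tracking result):
s = 'key'  # -> s = 'key'
result = s.replace('e', 'X')  # -> result = 'kXy'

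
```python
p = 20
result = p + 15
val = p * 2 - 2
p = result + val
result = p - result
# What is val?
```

Answer: 38

Derivation:
Trace (tracking val):
p = 20  # -> p = 20
result = p + 15  # -> result = 35
val = p * 2 - 2  # -> val = 38
p = result + val  # -> p = 73
result = p - result  # -> result = 38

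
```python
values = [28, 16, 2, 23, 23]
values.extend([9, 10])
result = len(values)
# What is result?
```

Trace (tracking result):
values = [28, 16, 2, 23, 23]  # -> values = [28, 16, 2, 23, 23]
values.extend([9, 10])  # -> values = [28, 16, 2, 23, 23, 9, 10]
result = len(values)  # -> result = 7

Answer: 7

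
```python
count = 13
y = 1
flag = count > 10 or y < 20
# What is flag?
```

Answer: True

Derivation:
Trace (tracking flag):
count = 13  # -> count = 13
y = 1  # -> y = 1
flag = count > 10 or y < 20  # -> flag = True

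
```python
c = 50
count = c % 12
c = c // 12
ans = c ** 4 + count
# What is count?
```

Answer: 2

Derivation:
Trace (tracking count):
c = 50  # -> c = 50
count = c % 12  # -> count = 2
c = c // 12  # -> c = 4
ans = c ** 4 + count  # -> ans = 258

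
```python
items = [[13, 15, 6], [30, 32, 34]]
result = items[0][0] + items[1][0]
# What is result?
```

Trace (tracking result):
items = [[13, 15, 6], [30, 32, 34]]  # -> items = [[13, 15, 6], [30, 32, 34]]
result = items[0][0] + items[1][0]  # -> result = 43

Answer: 43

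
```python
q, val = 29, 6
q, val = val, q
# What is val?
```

Answer: 29

Derivation:
Trace (tracking val):
q, val = (29, 6)  # -> q = 29, val = 6
q, val = (val, q)  # -> q = 6, val = 29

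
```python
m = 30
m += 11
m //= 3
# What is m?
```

Trace (tracking m):
m = 30  # -> m = 30
m += 11  # -> m = 41
m //= 3  # -> m = 13

Answer: 13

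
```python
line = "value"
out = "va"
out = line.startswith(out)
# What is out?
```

Answer: True

Derivation:
Trace (tracking out):
line = 'value'  # -> line = 'value'
out = 'va'  # -> out = 'va'
out = line.startswith(out)  # -> out = True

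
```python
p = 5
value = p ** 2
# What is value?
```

Answer: 25

Derivation:
Trace (tracking value):
p = 5  # -> p = 5
value = p ** 2  # -> value = 25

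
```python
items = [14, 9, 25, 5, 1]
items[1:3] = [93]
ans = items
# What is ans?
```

Answer: [14, 93, 5, 1]

Derivation:
Trace (tracking ans):
items = [14, 9, 25, 5, 1]  # -> items = [14, 9, 25, 5, 1]
items[1:3] = [93]  # -> items = [14, 93, 5, 1]
ans = items  # -> ans = [14, 93, 5, 1]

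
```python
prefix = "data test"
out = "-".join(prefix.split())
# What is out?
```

Trace (tracking out):
prefix = 'data test'  # -> prefix = 'data test'
out = '-'.join(prefix.split())  # -> out = 'data-test'

Answer: 'data-test'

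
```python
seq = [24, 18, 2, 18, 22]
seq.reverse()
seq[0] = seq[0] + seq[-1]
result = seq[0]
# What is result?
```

Trace (tracking result):
seq = [24, 18, 2, 18, 22]  # -> seq = [24, 18, 2, 18, 22]
seq.reverse()  # -> seq = [22, 18, 2, 18, 24]
seq[0] = seq[0] + seq[-1]  # -> seq = [46, 18, 2, 18, 24]
result = seq[0]  # -> result = 46

Answer: 46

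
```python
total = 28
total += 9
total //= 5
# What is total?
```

Trace (tracking total):
total = 28  # -> total = 28
total += 9  # -> total = 37
total //= 5  # -> total = 7

Answer: 7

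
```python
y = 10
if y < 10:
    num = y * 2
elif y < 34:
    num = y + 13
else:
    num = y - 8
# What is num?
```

Answer: 23

Derivation:
Trace (tracking num):
y = 10  # -> y = 10
if y < 10:  # condition is False
elif y < 34:  # condition is True
    num = y + 13  # -> num = 23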